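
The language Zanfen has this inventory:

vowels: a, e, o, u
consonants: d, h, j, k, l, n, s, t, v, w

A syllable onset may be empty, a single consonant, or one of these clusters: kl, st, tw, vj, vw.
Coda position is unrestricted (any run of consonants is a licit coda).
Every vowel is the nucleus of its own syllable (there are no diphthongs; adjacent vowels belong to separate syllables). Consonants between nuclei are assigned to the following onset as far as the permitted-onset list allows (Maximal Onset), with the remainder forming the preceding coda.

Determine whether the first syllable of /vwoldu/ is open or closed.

closed

Vowels present: o, u; each is a nucleus, giving 2 syllables.
σ1/σ2 boundary: cluster /ld/ — the longest permitted-onset suffix is /d/; onset = /d/, preceding coda = /l/.
Syllabification: vwol.du.
Syllable 1 is /vwol/ with coda /l/, so it is closed.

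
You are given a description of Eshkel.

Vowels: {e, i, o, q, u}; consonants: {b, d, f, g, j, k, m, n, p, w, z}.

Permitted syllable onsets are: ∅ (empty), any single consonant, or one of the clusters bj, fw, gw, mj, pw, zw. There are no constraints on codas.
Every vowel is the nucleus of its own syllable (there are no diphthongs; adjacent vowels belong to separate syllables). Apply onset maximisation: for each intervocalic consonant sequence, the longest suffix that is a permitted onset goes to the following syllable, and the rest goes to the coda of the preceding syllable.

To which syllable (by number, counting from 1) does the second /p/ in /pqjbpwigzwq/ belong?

2

The vowels are q, i, q — 3 nuclei, so 3 syllables.
/q…i/ gap (V1→V2): /jbpw/; trying suffixes from longest down, /pw/ is the first permitted one, so coda /jb/ | onset /pw/.
/i…q/ gap (V2→V3): /gzw/ splits as /g/ + /zw/ (/zw/ is the longest suffix that is a licit onset).
Result: pqjb.pwig.zwq.
The second /p/ is in the onset of syllable 2 (/pwig/).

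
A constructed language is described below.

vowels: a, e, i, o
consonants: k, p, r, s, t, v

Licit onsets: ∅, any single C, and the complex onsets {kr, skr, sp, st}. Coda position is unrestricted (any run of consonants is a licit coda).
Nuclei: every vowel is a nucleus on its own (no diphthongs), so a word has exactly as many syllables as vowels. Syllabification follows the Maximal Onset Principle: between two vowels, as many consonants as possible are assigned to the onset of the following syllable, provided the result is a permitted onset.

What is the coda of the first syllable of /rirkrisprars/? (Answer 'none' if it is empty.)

r

Nuclei (vowels): i, i, a → 3 syllables.
V1 /i/ – V2 /i/: /rkr/; trying suffixes from longest down, /kr/ is the first permitted one, so coda /r/ | onset /kr/.
V2 /i/ – V3 /a/: /spr/ — longest licit onset from the right is /r/, leaving /sp/ as coda.
Syllabification: rir.krisp.rars.
Syllable 1 is /rir/: onset /r/, nucleus /i/, coda /r/.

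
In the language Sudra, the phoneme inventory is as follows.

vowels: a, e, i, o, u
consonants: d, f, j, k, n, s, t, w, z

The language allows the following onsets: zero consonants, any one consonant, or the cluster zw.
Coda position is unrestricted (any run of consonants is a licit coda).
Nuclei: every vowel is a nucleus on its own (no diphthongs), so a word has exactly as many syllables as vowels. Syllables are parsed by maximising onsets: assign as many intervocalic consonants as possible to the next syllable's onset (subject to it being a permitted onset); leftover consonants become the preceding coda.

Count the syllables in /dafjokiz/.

3

The vowels are a, o, i — 3 nuclei, so 3 syllables.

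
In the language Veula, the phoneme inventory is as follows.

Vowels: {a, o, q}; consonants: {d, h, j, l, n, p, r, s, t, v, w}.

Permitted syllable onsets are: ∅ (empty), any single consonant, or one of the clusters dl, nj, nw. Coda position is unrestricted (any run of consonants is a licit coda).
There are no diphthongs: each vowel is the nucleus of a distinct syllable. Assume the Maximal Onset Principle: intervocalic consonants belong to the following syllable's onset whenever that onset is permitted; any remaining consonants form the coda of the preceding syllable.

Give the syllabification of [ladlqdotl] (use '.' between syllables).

Vowels present: a, q, o; each is a nucleus, giving 3 syllables.
/a…q/ gap (V1→V2): /dl/ is a licit onset in full, so it all attaches to the next syllable.
/q…o/ gap (V2→V3): /d/ is a single consonant, so it becomes the next onset.

la.dlq.dotl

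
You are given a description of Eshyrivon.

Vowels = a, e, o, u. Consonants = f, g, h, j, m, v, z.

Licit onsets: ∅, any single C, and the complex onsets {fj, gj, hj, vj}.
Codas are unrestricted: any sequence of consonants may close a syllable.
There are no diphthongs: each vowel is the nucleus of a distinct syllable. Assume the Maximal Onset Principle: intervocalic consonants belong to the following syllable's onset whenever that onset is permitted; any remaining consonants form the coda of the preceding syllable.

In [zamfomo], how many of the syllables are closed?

The vowels are a, o, o — 3 nuclei, so 3 syllables.
Between /a/ (V1) and /o/ (V2): /mf/ — longest licit onset from the right is /f/, leaving /m/ as coda.
Between /o/ (V2) and /o/ (V3): /m/ is a single consonant, so it becomes the next onset.
Result: zam.fo.mo.
Classifying each syllable: /zam/ (closed), /fo/ (open), /mo/ (open).
Closed syllables: 1.

1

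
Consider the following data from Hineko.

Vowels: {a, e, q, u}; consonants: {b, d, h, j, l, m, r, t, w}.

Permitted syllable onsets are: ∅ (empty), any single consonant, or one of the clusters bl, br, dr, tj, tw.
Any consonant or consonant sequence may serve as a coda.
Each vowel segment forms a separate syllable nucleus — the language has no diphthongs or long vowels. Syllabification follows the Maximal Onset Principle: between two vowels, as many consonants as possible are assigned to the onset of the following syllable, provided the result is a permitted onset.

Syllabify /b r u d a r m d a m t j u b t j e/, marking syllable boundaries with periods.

Nuclei (vowels): u, a, a, u, e → 5 syllables.
V1 /u/ – V2 /a/: just /d/ — single C goes to the following onset.
V2 /a/ – V3 /a/: /rmd/ — longest licit onset from the right is /d/, leaving /rm/ as coda.
V3 /a/ – V4 /u/: /mtj/; trying suffixes from longest down, /tj/ is the first permitted one, so coda /m/ | onset /tj/.
V4 /u/ – V5 /e/: /btj/ — longest licit onset from the right is /tj/, leaving /b/ as coda.

bru.darm.dam.tjub.tje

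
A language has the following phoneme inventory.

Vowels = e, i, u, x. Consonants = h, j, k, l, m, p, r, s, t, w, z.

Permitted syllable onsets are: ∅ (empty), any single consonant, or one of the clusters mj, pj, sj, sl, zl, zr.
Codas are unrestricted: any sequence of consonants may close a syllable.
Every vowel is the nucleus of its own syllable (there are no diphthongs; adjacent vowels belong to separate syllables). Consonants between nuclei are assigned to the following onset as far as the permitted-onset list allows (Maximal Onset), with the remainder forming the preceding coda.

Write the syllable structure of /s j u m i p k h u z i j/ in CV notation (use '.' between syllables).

The vowels are u, i, u, i — 4 nuclei, so 4 syllables.
Between /u/ (V1) and /i/ (V2): /m/ is a single consonant, so it becomes the next onset.
Between /i/ (V2) and /u/ (V3): /pkh/ splits as /pk/ + /h/ (/h/ is the longest suffix that is a licit onset).
Between /u/ (V3) and /i/ (V4): just /z/ — single C goes to the following onset.
Syllabification: sju.mipk.hu.zij.
Mapping each syllable to C/V: /sju/ → CCV, /mipk/ → CVCC, /hu/ → CV, /zij/ → CVC.

CCV.CVCC.CV.CVC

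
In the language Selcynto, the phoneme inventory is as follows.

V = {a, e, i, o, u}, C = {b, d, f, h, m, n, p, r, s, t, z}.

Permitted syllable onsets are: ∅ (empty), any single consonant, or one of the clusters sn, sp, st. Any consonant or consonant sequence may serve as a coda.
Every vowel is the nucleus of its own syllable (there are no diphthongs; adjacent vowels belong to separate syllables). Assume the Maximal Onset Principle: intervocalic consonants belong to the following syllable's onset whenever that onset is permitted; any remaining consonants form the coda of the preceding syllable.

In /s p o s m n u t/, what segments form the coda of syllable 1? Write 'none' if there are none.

Vowels present: o, u; each is a nucleus, giving 2 syllables.
/o…u/ gap (V1→V2): /smn/; trying suffixes from longest down, /n/ is the first permitted one, so coda /sm/ | onset /n/.
Putting it together: sposm.nut.
Syllable 1 is /sposm/: onset /sp/, nucleus /o/, coda /sm/.

sm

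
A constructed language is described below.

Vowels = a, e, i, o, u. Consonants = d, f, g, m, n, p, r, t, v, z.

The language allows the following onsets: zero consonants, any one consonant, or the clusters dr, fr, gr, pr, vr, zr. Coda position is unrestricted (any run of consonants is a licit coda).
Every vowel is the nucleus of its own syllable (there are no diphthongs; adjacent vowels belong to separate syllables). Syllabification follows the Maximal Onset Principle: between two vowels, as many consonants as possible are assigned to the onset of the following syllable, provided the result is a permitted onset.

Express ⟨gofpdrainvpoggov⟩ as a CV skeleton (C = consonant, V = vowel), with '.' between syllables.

The vowels are o, a, i, o, o — 5 nuclei, so 5 syllables.
V1 /o/ – V2 /a/: /fpdr/ splits as /fp/ + /dr/ (/dr/ is the longest suffix that is a licit onset).
V2 /a/ – V3 /i/: nothing intervenes; syllable break is V.V.
V3 /i/ – V4 /o/: cluster /nvp/ — the longest permitted-onset suffix is /p/; onset = /p/, preceding coda = /nv/.
V4 /o/ – V5 /o/: cluster /gg/ — the longest permitted-onset suffix is /g/; onset = /g/, preceding coda = /g/.
So the parse is gofp.dra.inv.pog.gov.
Mapping each syllable to C/V: /gofp/ → CVCC, /dra/ → CCV, /inv/ → VCC, /pog/ → CVC, /gov/ → CVC.

CVCC.CCV.VCC.CVC.CVC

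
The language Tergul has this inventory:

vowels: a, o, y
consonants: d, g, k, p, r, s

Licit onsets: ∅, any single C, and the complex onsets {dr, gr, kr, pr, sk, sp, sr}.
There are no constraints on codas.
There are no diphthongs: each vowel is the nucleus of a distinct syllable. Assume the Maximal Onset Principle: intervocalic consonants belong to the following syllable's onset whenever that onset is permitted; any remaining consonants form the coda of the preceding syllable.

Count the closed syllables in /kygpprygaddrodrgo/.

The vowels are y, y, a, o, o — 5 nuclei, so 5 syllables.
Between /y/ (V1) and /y/ (V2): /gppr/ splits as /gp/ + /pr/ (/pr/ is the longest suffix that is a licit onset).
Between /y/ (V2) and /a/ (V3): /g/ → onset of the next syllable (single consonants are always licit onsets).
Between /a/ (V3) and /o/ (V4): cluster /ddr/ — the longest permitted-onset suffix is /dr/; onset = /dr/, preceding coda = /d/.
Between /o/ (V4) and /o/ (V5): /drg/ — longest licit onset from the right is /g/, leaving /dr/ as coda.
So the parse is kygp.pry.gad.drodr.go.
Classifying each syllable: /kygp/ (closed), /pry/ (open), /gad/ (closed), /drodr/ (closed), /go/ (open).
Closed syllables: 3.

3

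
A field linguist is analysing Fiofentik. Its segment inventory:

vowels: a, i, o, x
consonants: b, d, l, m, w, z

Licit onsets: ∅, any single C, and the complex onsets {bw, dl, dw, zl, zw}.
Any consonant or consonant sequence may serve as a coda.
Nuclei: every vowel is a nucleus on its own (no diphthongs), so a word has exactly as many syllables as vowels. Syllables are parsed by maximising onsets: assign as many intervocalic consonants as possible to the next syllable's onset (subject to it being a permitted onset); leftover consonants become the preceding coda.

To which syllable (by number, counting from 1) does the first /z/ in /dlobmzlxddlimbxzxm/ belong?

2

The vowels are o, x, i, x, x — 5 nuclei, so 5 syllables.
V1 /o/ – V2 /x/: /bmzl/; trying suffixes from longest down, /zl/ is the first permitted one, so coda /bm/ | onset /zl/.
V2 /x/ – V3 /i/: /ddl/; trying suffixes from longest down, /dl/ is the first permitted one, so coda /d/ | onset /dl/.
V3 /i/ – V4 /x/: /mb/; trying suffixes from longest down, /b/ is the first permitted one, so coda /m/ | onset /b/.
V4 /x/ – V5 /x/: /z/ is a single consonant, so it becomes the next onset.
Syllabification: dlobm.zlxd.dlim.bx.zxm.
The first /z/ is in the onset of syllable 2 (/zlxd/).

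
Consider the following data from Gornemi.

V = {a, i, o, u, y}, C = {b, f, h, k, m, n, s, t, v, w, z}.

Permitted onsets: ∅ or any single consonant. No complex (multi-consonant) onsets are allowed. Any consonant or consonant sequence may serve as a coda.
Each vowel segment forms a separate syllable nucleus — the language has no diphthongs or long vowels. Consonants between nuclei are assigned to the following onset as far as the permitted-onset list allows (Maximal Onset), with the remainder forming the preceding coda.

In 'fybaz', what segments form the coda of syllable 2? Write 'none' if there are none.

z

Nuclei (vowels): y, a → 2 syllables.
V1 /y/ – V2 /a/: just /b/ — single C goes to the following onset.
Result: fy.baz.
Syllable 2 is /baz/: onset /b/, nucleus /a/, coda /z/.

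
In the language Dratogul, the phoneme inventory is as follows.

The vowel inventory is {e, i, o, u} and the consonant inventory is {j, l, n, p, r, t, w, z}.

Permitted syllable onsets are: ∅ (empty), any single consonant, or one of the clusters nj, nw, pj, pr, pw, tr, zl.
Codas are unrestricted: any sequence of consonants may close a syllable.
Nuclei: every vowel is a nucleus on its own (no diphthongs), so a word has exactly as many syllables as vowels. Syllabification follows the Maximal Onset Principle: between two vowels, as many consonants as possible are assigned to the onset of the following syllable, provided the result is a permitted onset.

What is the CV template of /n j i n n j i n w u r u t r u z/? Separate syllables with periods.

CCVC.CCV.CCV.CV.CCVC

Vowels present: i, i, u, u, u; each is a nucleus, giving 5 syllables.
/i…i/ gap (V1→V2): /nnj/ — longest licit onset from the right is /nj/, leaving /n/ as coda.
/i…u/ gap (V2→V3): cluster /nw/ — /nw/ is itself a permitted onset, so the whole cluster goes right; preceding coda = ∅.
/u…u/ gap (V3→V4): /r/ is a single consonant, so it becomes the next onset.
/u…u/ gap (V4→V5): cluster /tr/ — /tr/ is itself a permitted onset, so the whole cluster goes right; preceding coda = ∅.
So the parse is njin.nji.nwu.ru.truz.
Mapping each syllable to C/V: /njin/ → CCVC, /nji/ → CCV, /nwu/ → CCV, /ru/ → CV, /truz/ → CCVC.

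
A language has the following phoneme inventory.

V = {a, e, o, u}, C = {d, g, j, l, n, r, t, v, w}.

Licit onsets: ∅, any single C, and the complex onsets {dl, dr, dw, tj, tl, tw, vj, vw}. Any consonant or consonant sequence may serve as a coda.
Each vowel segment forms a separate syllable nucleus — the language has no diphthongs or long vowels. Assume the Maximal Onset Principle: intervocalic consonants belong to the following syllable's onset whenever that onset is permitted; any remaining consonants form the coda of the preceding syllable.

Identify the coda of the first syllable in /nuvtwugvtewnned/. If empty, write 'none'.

v

Vowels present: u, u, e, e; each is a nucleus, giving 4 syllables.
Between /u/ (V1) and /u/ (V2): /vtw/ splits as /v/ + /tw/ (/tw/ is the longest suffix that is a licit onset).
Between /u/ (V2) and /e/ (V3): cluster /gvt/ — the longest permitted-onset suffix is /t/; onset = /t/, preceding coda = /gv/.
Between /e/ (V3) and /e/ (V4): cluster /wnn/ — the longest permitted-onset suffix is /n/; onset = /n/, preceding coda = /wn/.
Syllabification: nuv.twugv.tewn.ned.
Syllable 1 is /nuv/: onset /n/, nucleus /u/, coda /v/.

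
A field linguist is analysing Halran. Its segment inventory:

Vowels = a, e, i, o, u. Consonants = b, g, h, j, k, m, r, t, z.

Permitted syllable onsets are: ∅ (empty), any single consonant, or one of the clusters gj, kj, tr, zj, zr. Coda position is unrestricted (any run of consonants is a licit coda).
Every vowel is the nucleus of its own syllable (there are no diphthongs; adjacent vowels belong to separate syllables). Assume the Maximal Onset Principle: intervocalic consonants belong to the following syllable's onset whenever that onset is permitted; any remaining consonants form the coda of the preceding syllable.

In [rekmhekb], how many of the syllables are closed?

Vowels present: e, e; each is a nucleus, giving 2 syllables.
σ1/σ2 boundary: /kmh/; trying suffixes from longest down, /h/ is the first permitted one, so coda /km/ | onset /h/.
Putting it together: rekm.hekb.
Classifying each syllable: /rekm/ (closed), /hekb/ (closed).
Closed syllables: 2.

2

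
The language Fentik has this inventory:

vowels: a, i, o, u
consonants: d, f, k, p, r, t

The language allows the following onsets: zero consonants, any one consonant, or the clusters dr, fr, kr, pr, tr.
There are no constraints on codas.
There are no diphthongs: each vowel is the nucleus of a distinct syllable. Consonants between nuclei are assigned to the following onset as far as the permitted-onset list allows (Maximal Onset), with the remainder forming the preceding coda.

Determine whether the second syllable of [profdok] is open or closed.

Vowels present: o, o; each is a nucleus, giving 2 syllables.
σ1/σ2 boundary: /fd/ splits as /f/ + /d/ (/d/ is the longest suffix that is a licit onset).
Result: prof.dok.
Syllable 2 is /dok/ with coda /k/, so it is closed.

closed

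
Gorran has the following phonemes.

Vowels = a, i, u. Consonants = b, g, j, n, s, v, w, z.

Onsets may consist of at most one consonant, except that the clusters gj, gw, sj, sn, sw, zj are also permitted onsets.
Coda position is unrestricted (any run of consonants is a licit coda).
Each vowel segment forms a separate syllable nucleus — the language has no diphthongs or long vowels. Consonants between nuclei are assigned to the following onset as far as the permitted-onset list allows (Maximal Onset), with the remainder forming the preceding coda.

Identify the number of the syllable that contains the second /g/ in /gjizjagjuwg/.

3

The vowels are i, a, u — 3 nuclei, so 3 syllables.
V1 /i/ – V2 /a/: /zj/ — entire cluster is a permitted onset → onset /zj/, coda ∅.
V2 /a/ – V3 /u/: /gj/ — entire cluster is a permitted onset → onset /gj/, coda ∅.
Syllabification: gji.zja.gjuwg.
The second /g/ is in the onset of syllable 3 (/gjuwg/).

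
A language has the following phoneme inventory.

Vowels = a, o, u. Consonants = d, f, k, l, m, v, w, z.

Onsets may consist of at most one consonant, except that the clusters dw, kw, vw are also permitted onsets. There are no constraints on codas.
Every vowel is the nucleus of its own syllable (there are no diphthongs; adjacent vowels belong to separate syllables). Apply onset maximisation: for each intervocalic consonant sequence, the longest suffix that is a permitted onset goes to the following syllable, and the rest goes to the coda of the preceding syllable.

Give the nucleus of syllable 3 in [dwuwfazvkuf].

u

The vowels are u, a, u — 3 nuclei, so 3 syllables.
The third nucleus (vowel 3 from the left) is /u/.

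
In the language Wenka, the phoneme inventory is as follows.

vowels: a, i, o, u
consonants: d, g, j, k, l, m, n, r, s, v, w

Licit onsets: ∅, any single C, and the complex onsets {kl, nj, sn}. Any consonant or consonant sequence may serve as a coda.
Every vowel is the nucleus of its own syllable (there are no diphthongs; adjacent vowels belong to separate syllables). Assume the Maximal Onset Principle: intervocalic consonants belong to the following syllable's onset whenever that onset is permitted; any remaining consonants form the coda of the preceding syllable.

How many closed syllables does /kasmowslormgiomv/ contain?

4

Nuclei (vowels): a, o, o, i, o → 5 syllables.
Between /a/ (V1) and /o/ (V2): cluster /sm/ — the longest permitted-onset suffix is /m/; onset = /m/, preceding coda = /s/.
Between /o/ (V2) and /o/ (V3): /wsl/ — longest licit onset from the right is /l/, leaving /ws/ as coda.
Between /o/ (V3) and /i/ (V4): /rmg/ — longest licit onset from the right is /g/, leaving /rm/ as coda.
Between /i/ (V4) and /o/ (V5): hiatus — the boundary sits between the two vowels.
So the parse is kas.mows.lorm.gi.omv.
Classifying each syllable: /kas/ (closed), /mows/ (closed), /lorm/ (closed), /gi/ (open), /omv/ (closed).
Closed syllables: 4.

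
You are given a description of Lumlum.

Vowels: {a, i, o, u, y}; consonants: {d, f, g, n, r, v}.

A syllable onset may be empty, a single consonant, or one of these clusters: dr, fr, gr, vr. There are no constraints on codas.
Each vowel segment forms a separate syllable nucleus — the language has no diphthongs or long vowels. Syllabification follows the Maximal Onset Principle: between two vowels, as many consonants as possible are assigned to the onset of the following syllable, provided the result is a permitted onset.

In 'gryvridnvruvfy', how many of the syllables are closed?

2

Vowels present: y, i, u, y; each is a nucleus, giving 4 syllables.
Between /y/ (V1) and /i/ (V2): /vr/ is a licit onset in full, so it all attaches to the next syllable.
Between /i/ (V2) and /u/ (V3): /dnvr/; trying suffixes from longest down, /vr/ is the first permitted one, so coda /dn/ | onset /vr/.
Between /u/ (V3) and /y/ (V4): cluster /vf/ — the longest permitted-onset suffix is /f/; onset = /f/, preceding coda = /v/.
Result: gry.vridn.vruv.fy.
Classifying each syllable: /gry/ (open), /vridn/ (closed), /vruv/ (closed), /fy/ (open).
Closed syllables: 2.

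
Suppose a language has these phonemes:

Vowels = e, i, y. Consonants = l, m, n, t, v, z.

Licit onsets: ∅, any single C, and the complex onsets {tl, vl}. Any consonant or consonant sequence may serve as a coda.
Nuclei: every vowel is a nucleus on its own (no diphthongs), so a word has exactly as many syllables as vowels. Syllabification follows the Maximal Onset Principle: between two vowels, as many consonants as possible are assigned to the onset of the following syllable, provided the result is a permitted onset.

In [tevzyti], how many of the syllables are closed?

Nuclei (vowels): e, y, i → 3 syllables.
σ1/σ2 boundary: /vz/ — longest licit onset from the right is /z/, leaving /v/ as coda.
σ2/σ3 boundary: /t/ is a single consonant, so it becomes the next onset.
Putting it together: tev.zy.ti.
Classifying each syllable: /tev/ (closed), /zy/ (open), /ti/ (open).
Closed syllables: 1.

1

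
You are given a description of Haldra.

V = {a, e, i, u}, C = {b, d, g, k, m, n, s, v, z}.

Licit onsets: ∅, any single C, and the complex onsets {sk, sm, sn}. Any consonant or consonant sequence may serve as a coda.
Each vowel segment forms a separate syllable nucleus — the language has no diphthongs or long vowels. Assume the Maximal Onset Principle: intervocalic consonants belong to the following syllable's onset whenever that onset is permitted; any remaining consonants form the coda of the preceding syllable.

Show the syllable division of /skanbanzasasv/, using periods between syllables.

Vowels present: a, a, a, a; each is a nucleus, giving 4 syllables.
σ1/σ2 boundary: /nb/ — longest licit onset from the right is /b/, leaving /n/ as coda.
σ2/σ3 boundary: /nz/ splits as /n/ + /z/ (/z/ is the longest suffix that is a licit onset).
σ3/σ4 boundary: /s/ is a single consonant, so it becomes the next onset.

skan.ban.za.sasv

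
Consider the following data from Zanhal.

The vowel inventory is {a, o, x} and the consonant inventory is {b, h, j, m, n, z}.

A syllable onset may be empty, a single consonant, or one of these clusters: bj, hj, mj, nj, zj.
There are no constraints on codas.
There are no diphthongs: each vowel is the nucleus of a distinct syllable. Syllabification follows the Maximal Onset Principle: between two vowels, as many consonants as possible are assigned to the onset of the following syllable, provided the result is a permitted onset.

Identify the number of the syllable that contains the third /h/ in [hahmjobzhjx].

3

Vowels present: a, o, x; each is a nucleus, giving 3 syllables.
Between /a/ (V1) and /o/ (V2): /hmj/ — longest licit onset from the right is /mj/, leaving /h/ as coda.
Between /o/ (V2) and /x/ (V3): /bzhj/; trying suffixes from longest down, /hj/ is the first permitted one, so coda /bz/ | onset /hj/.
Result: hah.mjobz.hjx.
The third /h/ is in the onset of syllable 3 (/hjx/).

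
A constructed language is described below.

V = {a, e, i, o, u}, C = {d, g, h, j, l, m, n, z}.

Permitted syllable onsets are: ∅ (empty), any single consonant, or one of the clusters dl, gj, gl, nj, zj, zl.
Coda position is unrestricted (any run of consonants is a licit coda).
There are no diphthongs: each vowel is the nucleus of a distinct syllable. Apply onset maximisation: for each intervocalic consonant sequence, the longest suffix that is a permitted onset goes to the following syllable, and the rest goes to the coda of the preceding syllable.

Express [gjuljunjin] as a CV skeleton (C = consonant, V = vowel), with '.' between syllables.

CCVC.CV.CCVC

Nuclei (vowels): u, u, i → 3 syllables.
/u…u/ gap (V1→V2): /lj/; trying suffixes from longest down, /j/ is the first permitted one, so coda /l/ | onset /j/.
/u…i/ gap (V2→V3): cluster /nj/ — /nj/ is itself a permitted onset, so the whole cluster goes right; preceding coda = ∅.
Result: gjul.ju.njin.
Mapping each syllable to C/V: /gjul/ → CCVC, /ju/ → CV, /njin/ → CCVC.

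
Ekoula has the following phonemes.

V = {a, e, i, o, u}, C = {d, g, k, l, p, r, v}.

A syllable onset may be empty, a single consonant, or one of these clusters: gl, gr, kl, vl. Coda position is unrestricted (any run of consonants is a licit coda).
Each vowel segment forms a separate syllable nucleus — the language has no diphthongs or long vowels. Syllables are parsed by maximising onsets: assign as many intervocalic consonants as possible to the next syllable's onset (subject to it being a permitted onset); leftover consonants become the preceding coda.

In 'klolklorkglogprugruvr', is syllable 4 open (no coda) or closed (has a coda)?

The vowels are o, o, o, u, u — 5 nuclei, so 5 syllables.
/o…o/ gap (V1→V2): /lkl/ — longest licit onset from the right is /kl/, leaving /l/ as coda.
/o…o/ gap (V2→V3): /rkgl/ splits as /rk/ + /gl/ (/gl/ is the longest suffix that is a licit onset).
/o…u/ gap (V3→V4): cluster /gpr/ — the longest permitted-onset suffix is /r/; onset = /r/, preceding coda = /gp/.
/u…u/ gap (V4→V5): cluster /gr/ — /gr/ is itself a permitted onset, so the whole cluster goes right; preceding coda = ∅.
Result: klol.klork.glogp.ru.gruvr.
Syllable 4 is /ru/; it ends in its nucleus with no coda, so it is open.

open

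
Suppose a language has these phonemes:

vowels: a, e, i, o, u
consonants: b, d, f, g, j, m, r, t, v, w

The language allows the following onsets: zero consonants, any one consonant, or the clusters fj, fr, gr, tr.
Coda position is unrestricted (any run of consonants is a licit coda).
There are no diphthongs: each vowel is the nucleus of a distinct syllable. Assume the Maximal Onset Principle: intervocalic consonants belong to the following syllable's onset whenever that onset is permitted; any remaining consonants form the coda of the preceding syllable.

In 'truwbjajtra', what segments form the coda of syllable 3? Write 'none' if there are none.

Nuclei (vowels): u, a, a → 3 syllables.
V1 /u/ – V2 /a/: /wbj/; trying suffixes from longest down, /j/ is the first permitted one, so coda /wb/ | onset /j/.
V2 /a/ – V3 /a/: /jtr/ splits as /j/ + /tr/ (/tr/ is the longest suffix that is a licit onset).
Result: truwb.jaj.tra.
Syllable 3 is /tra/: onset /tr/, nucleus /a/, coda ∅.

none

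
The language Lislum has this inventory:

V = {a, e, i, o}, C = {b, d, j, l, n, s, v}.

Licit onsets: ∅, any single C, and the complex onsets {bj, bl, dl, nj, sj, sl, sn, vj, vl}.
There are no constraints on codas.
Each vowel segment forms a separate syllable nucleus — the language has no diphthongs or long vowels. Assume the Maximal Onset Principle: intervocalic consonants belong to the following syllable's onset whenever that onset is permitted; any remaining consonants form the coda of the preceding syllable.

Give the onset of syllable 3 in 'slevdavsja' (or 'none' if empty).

sj

Vowels present: e, a, a; each is a nucleus, giving 3 syllables.
V1 /e/ – V2 /a/: /vd/; trying suffixes from longest down, /d/ is the first permitted one, so coda /v/ | onset /d/.
V2 /a/ – V3 /a/: /vsj/ — longest licit onset from the right is /sj/, leaving /v/ as coda.
So the parse is slev.dav.sja.
Syllable 3 is /sja/: onset /sj/, nucleus /a/, coda ∅.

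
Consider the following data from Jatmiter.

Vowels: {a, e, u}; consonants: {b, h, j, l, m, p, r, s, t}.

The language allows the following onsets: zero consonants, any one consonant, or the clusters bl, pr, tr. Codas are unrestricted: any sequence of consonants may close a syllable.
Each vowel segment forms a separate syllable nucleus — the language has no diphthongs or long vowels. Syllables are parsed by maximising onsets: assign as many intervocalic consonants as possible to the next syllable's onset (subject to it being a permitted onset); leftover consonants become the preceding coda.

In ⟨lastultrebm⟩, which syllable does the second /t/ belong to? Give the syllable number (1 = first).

3

Nuclei (vowels): a, u, e → 3 syllables.
V1 /a/ – V2 /u/: /st/ — longest licit onset from the right is /t/, leaving /s/ as coda.
V2 /u/ – V3 /e/: /ltr/; trying suffixes from longest down, /tr/ is the first permitted one, so coda /l/ | onset /tr/.
Result: las.tul.trebm.
The second /t/ is in the onset of syllable 3 (/trebm/).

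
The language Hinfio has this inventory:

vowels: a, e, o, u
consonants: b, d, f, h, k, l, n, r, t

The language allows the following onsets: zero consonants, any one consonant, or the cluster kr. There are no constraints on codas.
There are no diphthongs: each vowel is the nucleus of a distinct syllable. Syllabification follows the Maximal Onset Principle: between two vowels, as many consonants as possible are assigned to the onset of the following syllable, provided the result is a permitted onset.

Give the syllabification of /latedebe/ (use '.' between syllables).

Nuclei (vowels): a, e, e, e → 4 syllables.
V1 /a/ – V2 /e/: /t/ is a single consonant, so it becomes the next onset.
V2 /e/ – V3 /e/: just /d/ — single C goes to the following onset.
V3 /e/ – V4 /e/: /b/ is a single consonant, so it becomes the next onset.

la.te.de.be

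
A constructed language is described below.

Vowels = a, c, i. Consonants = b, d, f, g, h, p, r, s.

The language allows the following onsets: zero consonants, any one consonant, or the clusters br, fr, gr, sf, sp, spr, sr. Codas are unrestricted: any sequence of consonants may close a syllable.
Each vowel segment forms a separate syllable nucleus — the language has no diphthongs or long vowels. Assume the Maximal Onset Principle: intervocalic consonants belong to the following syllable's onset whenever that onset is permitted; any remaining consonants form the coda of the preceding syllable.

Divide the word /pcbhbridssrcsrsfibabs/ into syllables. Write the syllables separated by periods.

pcbh.brids.srcsr.sfi.babs

Vowels present: c, i, c, i, a; each is a nucleus, giving 5 syllables.
Between /c/ (V1) and /i/ (V2): /bhbr/ — longest licit onset from the right is /br/, leaving /bh/ as coda.
Between /i/ (V2) and /c/ (V3): /dssr/ — longest licit onset from the right is /sr/, leaving /ds/ as coda.
Between /c/ (V3) and /i/ (V4): cluster /srsf/ — the longest permitted-onset suffix is /sf/; onset = /sf/, preceding coda = /sr/.
Between /i/ (V4) and /a/ (V5): /b/ → onset of the next syllable (single consonants are always licit onsets).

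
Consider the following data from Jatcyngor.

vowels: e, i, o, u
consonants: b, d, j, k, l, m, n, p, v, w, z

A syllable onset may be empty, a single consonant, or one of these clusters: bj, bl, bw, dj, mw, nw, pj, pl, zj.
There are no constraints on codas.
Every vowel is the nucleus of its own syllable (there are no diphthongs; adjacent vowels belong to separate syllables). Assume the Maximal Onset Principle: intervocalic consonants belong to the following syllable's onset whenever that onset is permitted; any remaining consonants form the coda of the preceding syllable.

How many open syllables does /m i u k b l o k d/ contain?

The vowels are i, u, o — 3 nuclei, so 3 syllables.
V1 /i/ – V2 /u/: nothing intervenes; syllable break is V.V.
V2 /u/ – V3 /o/: /kbl/ — longest licit onset from the right is /bl/, leaving /k/ as coda.
So the parse is mi.uk.blokd.
Classifying each syllable: /mi/ (open), /uk/ (closed), /blokd/ (closed).
Open syllables: 1.

1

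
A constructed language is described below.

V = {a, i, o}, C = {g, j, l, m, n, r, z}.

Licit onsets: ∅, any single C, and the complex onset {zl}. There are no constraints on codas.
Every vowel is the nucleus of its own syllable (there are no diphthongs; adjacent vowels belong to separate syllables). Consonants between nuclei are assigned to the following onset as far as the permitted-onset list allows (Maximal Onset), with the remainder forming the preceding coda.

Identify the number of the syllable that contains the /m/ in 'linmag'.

2

Vowels present: i, a; each is a nucleus, giving 2 syllables.
/i…a/ gap (V1→V2): cluster /nm/ — the longest permitted-onset suffix is /m/; onset = /m/, preceding coda = /n/.
Syllabification: lin.mag.
The /m/ is in the onset of syllable 2 (/mag/).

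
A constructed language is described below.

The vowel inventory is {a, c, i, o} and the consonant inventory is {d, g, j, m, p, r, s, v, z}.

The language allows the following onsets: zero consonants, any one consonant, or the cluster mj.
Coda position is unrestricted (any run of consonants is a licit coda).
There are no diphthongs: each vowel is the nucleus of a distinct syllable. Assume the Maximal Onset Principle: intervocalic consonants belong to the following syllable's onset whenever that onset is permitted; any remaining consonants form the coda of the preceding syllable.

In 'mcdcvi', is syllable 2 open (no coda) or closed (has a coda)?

Vowels present: c, c, i; each is a nucleus, giving 3 syllables.
Between /c/ (V1) and /c/ (V2): just /d/ — single C goes to the following onset.
Between /c/ (V2) and /i/ (V3): /v/ is a single consonant, so it becomes the next onset.
Syllabification: mc.dc.vi.
Syllable 2 is /dc/; it ends in its nucleus with no coda, so it is open.

open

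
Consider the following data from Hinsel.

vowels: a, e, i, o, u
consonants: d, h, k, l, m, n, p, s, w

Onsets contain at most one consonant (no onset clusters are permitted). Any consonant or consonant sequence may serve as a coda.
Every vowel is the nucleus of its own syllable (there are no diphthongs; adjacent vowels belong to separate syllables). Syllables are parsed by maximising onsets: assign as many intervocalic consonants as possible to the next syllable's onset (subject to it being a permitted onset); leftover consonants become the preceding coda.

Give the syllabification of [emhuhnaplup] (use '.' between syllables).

em.huh.nap.lup

Nuclei (vowels): e, u, a, u → 4 syllables.
/e…u/ gap (V1→V2): /mh/ — longest licit onset from the right is /h/, leaving /m/ as coda.
/u…a/ gap (V2→V3): /hn/ splits as /h/ + /n/ (/n/ is the longest suffix that is a licit onset).
/a…u/ gap (V3→V4): /pl/ splits as /p/ + /l/ (/l/ is the longest suffix that is a licit onset).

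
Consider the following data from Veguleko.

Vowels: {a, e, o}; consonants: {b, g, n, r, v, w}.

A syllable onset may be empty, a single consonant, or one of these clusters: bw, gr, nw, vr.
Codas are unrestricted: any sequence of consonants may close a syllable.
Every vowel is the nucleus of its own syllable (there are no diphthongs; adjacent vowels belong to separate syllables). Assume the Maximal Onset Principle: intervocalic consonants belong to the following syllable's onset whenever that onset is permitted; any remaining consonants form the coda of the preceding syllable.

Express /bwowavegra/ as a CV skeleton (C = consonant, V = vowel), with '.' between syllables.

Vowels present: o, a, e, a; each is a nucleus, giving 4 syllables.
σ1/σ2 boundary: just /w/ — single C goes to the following onset.
σ2/σ3 boundary: just /v/ — single C goes to the following onset.
σ3/σ4 boundary: /gr/ is a licit onset in full, so it all attaches to the next syllable.
Syllabification: bwo.wa.ve.gra.
Mapping each syllable to C/V: /bwo/ → CCV, /wa/ → CV, /ve/ → CV, /gra/ → CCV.

CCV.CV.CV.CCV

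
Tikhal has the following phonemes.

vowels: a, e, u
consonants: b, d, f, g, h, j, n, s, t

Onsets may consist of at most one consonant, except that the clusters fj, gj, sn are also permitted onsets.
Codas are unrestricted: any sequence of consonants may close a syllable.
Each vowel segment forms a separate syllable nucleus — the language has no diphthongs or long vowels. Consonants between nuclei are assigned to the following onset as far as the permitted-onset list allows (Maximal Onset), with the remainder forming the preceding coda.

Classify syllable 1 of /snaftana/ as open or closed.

Nuclei (vowels): a, a, a → 3 syllables.
V1 /a/ – V2 /a/: /ft/; trying suffixes from longest down, /t/ is the first permitted one, so coda /f/ | onset /t/.
V2 /a/ – V3 /a/: /n/ is a single consonant, so it becomes the next onset.
Syllabification: snaf.ta.na.
Syllable 1 is /snaf/ with coda /f/, so it is closed.

closed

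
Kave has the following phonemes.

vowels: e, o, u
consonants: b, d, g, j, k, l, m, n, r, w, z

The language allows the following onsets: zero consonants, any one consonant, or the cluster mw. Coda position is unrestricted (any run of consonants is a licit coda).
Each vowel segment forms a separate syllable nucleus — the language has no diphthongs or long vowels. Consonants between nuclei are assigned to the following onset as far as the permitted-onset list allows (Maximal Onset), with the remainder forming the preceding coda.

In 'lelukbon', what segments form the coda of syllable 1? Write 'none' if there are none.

none

Vowels present: e, u, o; each is a nucleus, giving 3 syllables.
σ1/σ2 boundary: /l/ is a single consonant, so it becomes the next onset.
σ2/σ3 boundary: /kb/ splits as /k/ + /b/ (/b/ is the longest suffix that is a licit onset).
Syllabification: le.luk.bon.
Syllable 1 is /le/: onset /l/, nucleus /e/, coda ∅.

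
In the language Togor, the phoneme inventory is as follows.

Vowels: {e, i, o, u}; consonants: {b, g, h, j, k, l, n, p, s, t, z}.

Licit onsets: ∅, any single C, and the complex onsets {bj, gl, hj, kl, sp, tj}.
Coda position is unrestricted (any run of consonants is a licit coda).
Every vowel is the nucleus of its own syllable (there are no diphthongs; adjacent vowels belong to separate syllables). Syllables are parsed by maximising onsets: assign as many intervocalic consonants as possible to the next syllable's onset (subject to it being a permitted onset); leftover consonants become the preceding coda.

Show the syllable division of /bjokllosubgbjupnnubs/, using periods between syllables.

bjokl.lo.subg.bjupn.nubs

Nuclei (vowels): o, o, u, u, u → 5 syllables.
V1 /o/ – V2 /o/: /kll/ — longest licit onset from the right is /l/, leaving /kl/ as coda.
V2 /o/ – V3 /u/: just /s/ — single C goes to the following onset.
V3 /u/ – V4 /u/: /bgbj/ — longest licit onset from the right is /bj/, leaving /bg/ as coda.
V4 /u/ – V5 /u/: /pnn/ splits as /pn/ + /n/ (/n/ is the longest suffix that is a licit onset).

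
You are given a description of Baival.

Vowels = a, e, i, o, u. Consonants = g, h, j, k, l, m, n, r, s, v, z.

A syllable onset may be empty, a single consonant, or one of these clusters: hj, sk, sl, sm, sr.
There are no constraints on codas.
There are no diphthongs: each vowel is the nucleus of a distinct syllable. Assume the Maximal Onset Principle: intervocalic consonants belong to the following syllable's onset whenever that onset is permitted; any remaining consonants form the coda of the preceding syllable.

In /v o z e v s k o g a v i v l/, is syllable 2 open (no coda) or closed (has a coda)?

The vowels are o, e, o, a, i — 5 nuclei, so 5 syllables.
Between /o/ (V1) and /e/ (V2): /z/ is a single consonant, so it becomes the next onset.
Between /e/ (V2) and /o/ (V3): /vsk/ — longest licit onset from the right is /sk/, leaving /v/ as coda.
Between /o/ (V3) and /a/ (V4): just /g/ — single C goes to the following onset.
Between /a/ (V4) and /i/ (V5): /v/ → onset of the next syllable (single consonants are always licit onsets).
So the parse is vo.zev.sko.ga.vivl.
Syllable 2 is /zev/ with coda /v/, so it is closed.

closed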